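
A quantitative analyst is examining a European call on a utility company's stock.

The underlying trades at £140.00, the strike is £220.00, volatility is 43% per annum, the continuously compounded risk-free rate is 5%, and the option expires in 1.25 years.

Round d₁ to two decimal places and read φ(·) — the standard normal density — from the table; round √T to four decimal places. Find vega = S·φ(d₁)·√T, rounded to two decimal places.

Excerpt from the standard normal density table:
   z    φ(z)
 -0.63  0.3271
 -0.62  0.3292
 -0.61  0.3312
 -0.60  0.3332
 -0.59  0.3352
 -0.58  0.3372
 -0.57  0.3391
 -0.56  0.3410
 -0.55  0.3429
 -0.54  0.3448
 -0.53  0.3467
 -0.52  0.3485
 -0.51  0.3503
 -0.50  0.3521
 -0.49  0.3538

53.08

T = 1.25;  σ√T = 0.4808
d₁ = [ln(140/220) + (0.05 + ½·0.43²)·1.25] / (σ√T) = (-0.4520 + 0.1781) / 0.4808 = -0.5698 which rounds to -0.57
√T = √1.25 = 1.1180
φ(d₁) = φ(-0.57) = 0.3391
vega = S·φ(d₁)·√T = 140·0.3391·1.1180 = 53.0759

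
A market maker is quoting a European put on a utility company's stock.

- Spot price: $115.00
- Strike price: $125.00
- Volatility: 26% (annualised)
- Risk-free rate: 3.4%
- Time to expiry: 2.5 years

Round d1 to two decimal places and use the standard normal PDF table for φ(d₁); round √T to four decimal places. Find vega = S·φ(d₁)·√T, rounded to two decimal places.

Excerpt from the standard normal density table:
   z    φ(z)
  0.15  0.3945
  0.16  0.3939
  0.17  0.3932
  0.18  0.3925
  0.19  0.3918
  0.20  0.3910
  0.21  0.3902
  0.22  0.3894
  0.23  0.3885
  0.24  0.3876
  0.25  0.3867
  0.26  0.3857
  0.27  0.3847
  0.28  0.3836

70.95

σ√T = 0.26·√2.5 = 0.4111
d₁ = [ln(115/125) + (0.034 + ½·0.26²)·2.5] / (σ√T) = (-0.0834 + 0.1695) / 0.4111 = 0.2095 ≈ 0.21
√T = √2.5 = 1.5811
φ(d₁) = φ(0.21) = 0.3902
vega = S·φ(d₁)·√T = 115·0.3902·1.5811 = 70.9487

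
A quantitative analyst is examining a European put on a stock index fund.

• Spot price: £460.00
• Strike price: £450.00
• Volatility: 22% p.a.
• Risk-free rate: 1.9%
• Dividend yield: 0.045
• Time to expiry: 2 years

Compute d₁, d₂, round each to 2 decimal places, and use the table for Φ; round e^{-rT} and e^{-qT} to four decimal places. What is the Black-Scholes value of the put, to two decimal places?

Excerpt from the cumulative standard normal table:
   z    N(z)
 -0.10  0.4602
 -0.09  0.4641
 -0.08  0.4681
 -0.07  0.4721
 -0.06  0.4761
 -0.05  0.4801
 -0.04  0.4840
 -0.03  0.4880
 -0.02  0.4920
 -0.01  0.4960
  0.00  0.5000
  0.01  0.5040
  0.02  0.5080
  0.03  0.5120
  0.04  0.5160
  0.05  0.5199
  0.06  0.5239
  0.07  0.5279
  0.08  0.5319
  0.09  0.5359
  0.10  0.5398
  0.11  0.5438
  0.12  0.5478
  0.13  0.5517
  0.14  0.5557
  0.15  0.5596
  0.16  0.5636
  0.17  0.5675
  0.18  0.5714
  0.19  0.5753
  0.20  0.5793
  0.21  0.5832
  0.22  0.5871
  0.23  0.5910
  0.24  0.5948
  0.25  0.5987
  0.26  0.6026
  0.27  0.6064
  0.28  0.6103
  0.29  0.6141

£59.22

σ√T = 0.22·√2 = 0.3111
d₁ = [ln(460/450) + (0.019 − 0.045 + ½·0.22²)·2] / (σ√T) = (0.0220 − 0.0036) / 0.3111 = 0.0591 → 0.06
d₂ = 0.0591 − 0.3111 = -0.2521 → -0.25
e^(−qT) = e^(−0.045·2) = 0.9139;  e^(−rT) = e^(−0.019·2) = 0.9627
N(−d₂) = N(0.25) = 0.5987;  N(−d₁) = N(-0.06) = 0.4761
P = 450·0.9627·0.5987 − 460·0.9139·0.4761 = 259.3658 − 200.1496 = 59.2162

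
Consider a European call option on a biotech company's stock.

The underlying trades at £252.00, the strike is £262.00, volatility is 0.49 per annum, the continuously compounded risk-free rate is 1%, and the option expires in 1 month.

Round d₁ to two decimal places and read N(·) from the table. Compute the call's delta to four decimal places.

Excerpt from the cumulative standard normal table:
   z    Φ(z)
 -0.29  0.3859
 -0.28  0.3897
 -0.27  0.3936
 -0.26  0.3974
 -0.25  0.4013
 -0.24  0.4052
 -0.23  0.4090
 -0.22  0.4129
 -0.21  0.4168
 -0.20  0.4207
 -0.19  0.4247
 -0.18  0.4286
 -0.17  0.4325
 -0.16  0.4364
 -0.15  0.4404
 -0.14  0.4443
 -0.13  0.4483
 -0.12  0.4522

0.4207

σ√T = 0.49 × 0.2887 = 0.1415
ln(S/K) + (r + σ²/2)T = ln(252/262) + (0.01 + 0.49²/2)·0.08333 = -0.0389 + 0.0108 = -0.0281
d₁ = -0.0281 / 0.1415 = -0.1985 ⇒ -0.20
N(d₁) = N(-0.20) = 0.4207
Δ_call = N(d₁) = 0.4207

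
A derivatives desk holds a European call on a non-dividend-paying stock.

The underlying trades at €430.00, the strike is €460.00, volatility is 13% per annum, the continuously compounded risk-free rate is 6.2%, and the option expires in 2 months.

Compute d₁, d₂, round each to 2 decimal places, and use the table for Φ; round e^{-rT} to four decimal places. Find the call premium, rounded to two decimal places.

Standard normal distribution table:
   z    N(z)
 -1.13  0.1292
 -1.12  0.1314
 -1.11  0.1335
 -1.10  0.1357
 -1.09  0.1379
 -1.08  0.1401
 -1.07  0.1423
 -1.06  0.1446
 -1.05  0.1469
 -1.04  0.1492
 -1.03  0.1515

€1.39

σ√T = 0.13·√0.1667 = 0.0531
d₁ = [ln(430/460) + (0.062 + ½·0.13²)·0.1667] / (σ√T) = (-0.0674 + 0.0117) / 0.0531 = -1.0495 which rounds to -1.05
d₂ = -1.0495 − 0.0531 = -1.1026 which rounds to -1.10
e^(−rT) = e^(−0.062·0.1667) = 0.9897
N(d₁) = N(-1.05) = 0.1469;  N(d₂) = N(-1.10) = 0.1357
C = 430·0.1469 − 460·0.9897·0.1357 = 63.1670 − 61.7791 = 1.3879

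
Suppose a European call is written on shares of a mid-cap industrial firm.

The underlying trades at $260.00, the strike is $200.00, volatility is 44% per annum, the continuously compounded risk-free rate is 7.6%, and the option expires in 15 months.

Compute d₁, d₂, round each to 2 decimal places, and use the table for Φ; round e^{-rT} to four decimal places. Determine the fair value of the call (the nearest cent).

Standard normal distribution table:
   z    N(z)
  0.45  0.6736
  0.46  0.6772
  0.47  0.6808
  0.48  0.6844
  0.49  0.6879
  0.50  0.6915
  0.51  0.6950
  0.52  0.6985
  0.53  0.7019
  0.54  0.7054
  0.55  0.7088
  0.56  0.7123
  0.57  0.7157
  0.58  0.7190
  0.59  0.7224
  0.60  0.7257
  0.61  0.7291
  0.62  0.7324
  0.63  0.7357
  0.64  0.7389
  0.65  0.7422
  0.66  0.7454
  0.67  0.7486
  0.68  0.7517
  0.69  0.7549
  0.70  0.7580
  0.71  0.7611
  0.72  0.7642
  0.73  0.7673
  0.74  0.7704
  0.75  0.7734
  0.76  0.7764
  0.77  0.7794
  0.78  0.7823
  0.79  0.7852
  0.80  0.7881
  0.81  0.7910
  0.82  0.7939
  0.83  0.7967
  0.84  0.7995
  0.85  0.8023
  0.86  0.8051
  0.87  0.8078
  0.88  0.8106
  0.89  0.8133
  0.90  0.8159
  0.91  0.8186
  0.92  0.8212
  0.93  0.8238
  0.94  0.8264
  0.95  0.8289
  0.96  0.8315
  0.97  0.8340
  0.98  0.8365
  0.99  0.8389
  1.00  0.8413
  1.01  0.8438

σ√T = 0.44·√1.25 = 0.4919
d₁ = [ln(260/200) + (0.076 + 0.44²/2)·1.25] / 0.4919 = [0.2624 + 0.2160] / 0.4919 = 0.9724 ≈ 0.97
d₂ = d₁ − σ√T = 0.9724 − 0.4919 = 0.4805 ≈ 0.48
exp(−rT) = exp(−0.076·1.25) = 0.9094
N(d₁) = N(0.97) = 0.8340;  N(d₂) = N(0.48) = 0.6844
C = 260·0.8340 − 200·0.9094·0.6844 = 216.8400 − 124.4787 = 92.3613

$92.36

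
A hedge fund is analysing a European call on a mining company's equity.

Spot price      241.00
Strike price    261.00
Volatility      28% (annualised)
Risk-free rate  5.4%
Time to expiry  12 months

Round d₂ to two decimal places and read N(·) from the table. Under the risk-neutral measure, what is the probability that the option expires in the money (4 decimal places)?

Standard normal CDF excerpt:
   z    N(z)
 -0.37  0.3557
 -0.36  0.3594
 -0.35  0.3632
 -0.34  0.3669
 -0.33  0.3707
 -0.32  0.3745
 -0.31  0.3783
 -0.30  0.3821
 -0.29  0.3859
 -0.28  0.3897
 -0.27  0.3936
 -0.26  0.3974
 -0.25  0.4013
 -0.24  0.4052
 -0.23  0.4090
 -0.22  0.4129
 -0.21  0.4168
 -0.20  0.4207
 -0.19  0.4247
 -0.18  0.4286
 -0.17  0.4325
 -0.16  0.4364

0.4090

T = 1;  σ√T = 0.2800
d₁ = [ln(241/261) + (0.054 + 0.28²/2)·1] / 0.2800 = [-0.0797 + 0.0932] / 0.2800 = 0.0481 → 0.05
d₂ = d₁ − σ√T = 0.0481 − 0.2800 = -0.2319 → -0.23
Risk-neutral Pr[S_T > K] = N(d₂) = N(-0.23) = 0.4090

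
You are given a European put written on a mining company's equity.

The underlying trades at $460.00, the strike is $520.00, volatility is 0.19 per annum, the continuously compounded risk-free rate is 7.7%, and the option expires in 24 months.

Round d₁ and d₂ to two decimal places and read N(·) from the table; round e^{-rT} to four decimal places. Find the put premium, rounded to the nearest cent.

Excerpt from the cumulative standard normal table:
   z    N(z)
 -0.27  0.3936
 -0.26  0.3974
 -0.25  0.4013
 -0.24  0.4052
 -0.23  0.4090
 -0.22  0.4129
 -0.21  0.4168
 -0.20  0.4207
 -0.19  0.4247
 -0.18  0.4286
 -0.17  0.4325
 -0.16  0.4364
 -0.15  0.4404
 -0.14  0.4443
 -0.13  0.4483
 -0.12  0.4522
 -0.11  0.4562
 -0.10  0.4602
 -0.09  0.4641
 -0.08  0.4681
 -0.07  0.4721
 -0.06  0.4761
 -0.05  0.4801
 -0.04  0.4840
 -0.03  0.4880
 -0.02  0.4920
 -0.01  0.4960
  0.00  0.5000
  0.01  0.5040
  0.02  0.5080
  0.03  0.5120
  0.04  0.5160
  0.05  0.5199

σ√T = 0.19 × 1.4142 = 0.2687
d₁ = [ln(460/520) + (0.077 + 0.19²/2)·2] / 0.2687 = [-0.1226 + 0.1901] / 0.2687 = 0.2512 → 0.25
d₂ = d₁ − σ√T = 0.2512 − 0.2687 = -0.0175 → -0.02
e^(−rT) = e^(−0.077·2) = 0.8573
N(−d₂) = N(0.02) = 0.5080;  N(−d₁) = N(-0.25) = 0.4013
P = 520·0.8573·0.5080 − 460·0.4013 = 226.4644 − 184.5980 = 41.8664

$41.87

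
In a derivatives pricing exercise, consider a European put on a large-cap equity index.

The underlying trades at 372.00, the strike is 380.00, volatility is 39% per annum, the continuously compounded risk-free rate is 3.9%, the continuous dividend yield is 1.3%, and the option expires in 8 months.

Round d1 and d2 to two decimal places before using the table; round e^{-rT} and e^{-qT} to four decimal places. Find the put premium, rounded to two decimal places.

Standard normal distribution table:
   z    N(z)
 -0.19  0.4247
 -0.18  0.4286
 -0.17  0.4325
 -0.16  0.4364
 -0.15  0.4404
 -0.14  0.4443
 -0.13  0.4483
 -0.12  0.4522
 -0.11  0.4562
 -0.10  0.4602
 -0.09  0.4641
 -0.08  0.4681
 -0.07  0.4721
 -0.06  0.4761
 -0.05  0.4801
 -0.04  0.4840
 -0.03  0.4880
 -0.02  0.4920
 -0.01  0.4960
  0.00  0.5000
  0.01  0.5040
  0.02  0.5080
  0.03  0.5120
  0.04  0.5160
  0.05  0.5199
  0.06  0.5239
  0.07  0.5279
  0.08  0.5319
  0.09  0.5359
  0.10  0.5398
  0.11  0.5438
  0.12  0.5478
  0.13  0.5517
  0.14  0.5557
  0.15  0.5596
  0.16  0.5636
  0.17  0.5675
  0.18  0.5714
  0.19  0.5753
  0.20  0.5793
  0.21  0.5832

σ√T = 0.39·√0.6667 = 0.3184
d₁ = [ln(372/380) + (0.039 − 0.013 + 0.39²/2)·0.6667] / 0.3184 = [-0.0213 + 0.0680] / 0.3184 = 0.1468 → 0.15
d₂ = d₁ − σ√T = 0.1468 − 0.3184 = -0.1716 → -0.17
exp(−qT) = exp(−0.013·0.6667) = 0.9914;  exp(−rT) = exp(−0.039·0.6667) = 0.9743
N(−d₂) = N(0.17) = 0.5675;  N(−d₁) = N(-0.15) = 0.4404
P = 380·0.9743·0.5675 − 372·0.9914·0.4404 = 210.1078 − 162.4199 = 47.6879

47.69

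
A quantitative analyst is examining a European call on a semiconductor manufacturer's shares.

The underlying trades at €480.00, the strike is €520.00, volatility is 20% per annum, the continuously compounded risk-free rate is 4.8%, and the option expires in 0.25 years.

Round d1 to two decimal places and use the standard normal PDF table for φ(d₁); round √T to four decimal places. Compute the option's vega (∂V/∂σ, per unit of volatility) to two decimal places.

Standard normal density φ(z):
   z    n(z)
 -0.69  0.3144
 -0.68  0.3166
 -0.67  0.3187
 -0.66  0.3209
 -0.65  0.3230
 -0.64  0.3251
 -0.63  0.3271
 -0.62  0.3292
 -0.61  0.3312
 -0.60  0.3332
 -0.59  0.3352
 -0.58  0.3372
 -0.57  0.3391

T = 0.25;  σ√T = 0.1000
d₁ = [ln(480/520) + (0.048 + 0.2²/2)·0.25] / 0.1000 = [-0.0800 + 0.0170] / 0.1000 = -0.6304 which rounds to -0.63
√T = √0.25 = 0.5000
φ(d₁) = φ(-0.63) = 0.3271
vega = S·φ(d₁)·√T = 480·0.3271·0.5000 = 78.5040

78.50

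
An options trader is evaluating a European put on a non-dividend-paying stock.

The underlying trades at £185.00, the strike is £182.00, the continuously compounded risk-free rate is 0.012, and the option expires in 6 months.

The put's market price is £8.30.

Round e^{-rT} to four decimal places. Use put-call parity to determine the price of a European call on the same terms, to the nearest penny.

£12.39

exp(−rT) = exp(−0.012·0.5) = 0.9940
Put-call parity: C − P = S − K·e^(−rT) = 185 − 182·0.9940 = 185 − 180.9080 = 4.0920
C = P + (C − P) = 8.30 + (4.0920) = 12.3920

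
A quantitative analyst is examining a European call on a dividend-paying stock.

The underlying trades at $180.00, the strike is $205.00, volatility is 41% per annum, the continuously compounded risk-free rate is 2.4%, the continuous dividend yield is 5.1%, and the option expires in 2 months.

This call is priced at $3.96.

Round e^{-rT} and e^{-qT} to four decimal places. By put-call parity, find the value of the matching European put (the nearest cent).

exp(−qT) = exp(−0.051·0.1667) = 0.9915;  exp(−rT) = exp(−0.024·0.1667) = 0.9960
Put-call parity: C − P = S·e^(−qT) − K·e^(−rT) = 180·0.9915 − 205·0.9960 = 178.4700 − 204.1800 = -25.7100
P = C − (C − P) = 3.96 − (-25.7100) = 29.6700

$29.67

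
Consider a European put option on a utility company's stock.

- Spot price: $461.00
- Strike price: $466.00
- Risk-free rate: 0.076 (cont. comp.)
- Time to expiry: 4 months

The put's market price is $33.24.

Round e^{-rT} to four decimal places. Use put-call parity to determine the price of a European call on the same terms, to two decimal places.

$39.89

e^(−rT) = e^(−0.076·0.3333) = 0.9750
Put-call parity: C − P = S − K·e^(−rT) = 461 − 466·0.9750 = 461 − 454.3500 = 6.6500
C = P + (C − P) = 33.24 + (6.6500) = 39.8900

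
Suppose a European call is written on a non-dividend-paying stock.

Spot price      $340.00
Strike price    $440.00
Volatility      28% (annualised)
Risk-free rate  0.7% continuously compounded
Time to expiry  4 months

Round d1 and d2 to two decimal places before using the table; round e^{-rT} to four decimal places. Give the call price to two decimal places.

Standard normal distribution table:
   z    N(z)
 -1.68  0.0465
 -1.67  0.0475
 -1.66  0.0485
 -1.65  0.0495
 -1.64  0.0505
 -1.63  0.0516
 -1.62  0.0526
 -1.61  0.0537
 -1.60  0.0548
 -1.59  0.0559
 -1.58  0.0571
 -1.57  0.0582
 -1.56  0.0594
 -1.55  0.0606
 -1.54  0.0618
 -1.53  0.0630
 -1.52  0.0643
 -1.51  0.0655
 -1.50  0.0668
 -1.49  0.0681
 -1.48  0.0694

T = 0.3333;  σ√T = 0.1617
d₁ = [ln(340/440) + (0.007 + 0.28²/2)·0.3333] / 0.1617 = [-0.2578 + 0.0154] / 0.1617 = -1.4996 → -1.50
d₂ = d₁ − σ√T = -1.4996 − 0.1617 = -1.6613 → -1.66
e^(−rT) = e^(−0.007·0.3333) = 0.9977
N(d₁) = N(-1.50) = 0.0668;  N(d₂) = N(-1.66) = 0.0485
C = 340·0.0668 − 440·0.9977·0.0485 = 22.7120 − 21.2909 = 1.4211

$1.42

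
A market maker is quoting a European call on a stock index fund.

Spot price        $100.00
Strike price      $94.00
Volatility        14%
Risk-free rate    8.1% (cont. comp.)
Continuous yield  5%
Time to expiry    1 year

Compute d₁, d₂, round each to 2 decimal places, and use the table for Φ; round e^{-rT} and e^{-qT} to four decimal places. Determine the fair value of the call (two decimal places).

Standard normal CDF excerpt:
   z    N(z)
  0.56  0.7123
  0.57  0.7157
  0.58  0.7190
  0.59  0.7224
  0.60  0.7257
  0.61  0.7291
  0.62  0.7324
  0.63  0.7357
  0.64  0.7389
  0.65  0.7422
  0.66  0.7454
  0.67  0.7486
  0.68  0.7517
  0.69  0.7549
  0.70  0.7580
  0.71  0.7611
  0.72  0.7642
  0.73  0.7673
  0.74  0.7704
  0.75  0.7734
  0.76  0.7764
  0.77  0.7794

$10.36

T = 1;  σ√T = 0.1400
d₁ = [ln(100/94) + (0.081 − 0.05 + ½·0.14²)·1] / (σ√T) = (0.0619 + 0.0408) / 0.1400 = 0.7334 ≈ 0.73
d₂ = 0.7334 − 0.1400 = 0.5934 ≈ 0.59
e^(−qT) = e^(−0.05·1) = 0.9512;  e^(−rT) = e^(−0.081·1) = 0.9222
N(d₁) = N(0.73) = 0.7673;  N(d₂) = N(0.59) = 0.7224
C = 100·0.9512·0.7673 − 94·0.9222·0.7224 = 72.9856 − 62.6225 = 10.3630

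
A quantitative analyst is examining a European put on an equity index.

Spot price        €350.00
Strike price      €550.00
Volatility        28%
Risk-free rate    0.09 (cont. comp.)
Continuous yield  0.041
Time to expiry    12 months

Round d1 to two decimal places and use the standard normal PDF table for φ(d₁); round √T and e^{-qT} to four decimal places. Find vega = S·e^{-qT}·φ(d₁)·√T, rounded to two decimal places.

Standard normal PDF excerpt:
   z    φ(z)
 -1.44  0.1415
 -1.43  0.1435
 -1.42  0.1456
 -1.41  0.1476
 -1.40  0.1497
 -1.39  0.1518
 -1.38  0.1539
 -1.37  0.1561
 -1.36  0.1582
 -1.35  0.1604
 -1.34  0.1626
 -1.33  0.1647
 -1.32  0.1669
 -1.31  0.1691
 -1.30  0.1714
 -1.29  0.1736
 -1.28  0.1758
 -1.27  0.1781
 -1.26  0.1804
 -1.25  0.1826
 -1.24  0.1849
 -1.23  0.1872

57.58

σ√T = 0.28·√1 = 0.2800
d₁ = [ln(350/550) + (0.09 − 0.041 + ½·0.28²)·1] / (σ√T) = (-0.4520 + 0.0882) / 0.2800 = -1.2992 ⇒ -1.30
√T = √1 = 1.0000
φ(d₁) = φ(-1.30) = 0.1714
e^(−qT) = e^(−0.041·1) = 0.9598
vega = S·e^(−qT)·φ(d₁)·√T = 350·0.9598·0.1714·1.0000 = 57.5784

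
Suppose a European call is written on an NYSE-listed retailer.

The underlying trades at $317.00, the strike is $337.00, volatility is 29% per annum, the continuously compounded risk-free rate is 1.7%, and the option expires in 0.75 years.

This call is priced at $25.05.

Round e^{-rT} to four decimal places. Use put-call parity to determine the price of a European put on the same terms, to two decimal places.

e^(−rT) = e^(−0.017·0.75) = 0.9873
Put-call parity: C − P = S − K·e^(−rT) = 317 − 337·0.9873 = 317 − 332.7201 = -15.7201
P = C − (C − P) = 25.05 − (-15.7201) = 40.7701

$40.77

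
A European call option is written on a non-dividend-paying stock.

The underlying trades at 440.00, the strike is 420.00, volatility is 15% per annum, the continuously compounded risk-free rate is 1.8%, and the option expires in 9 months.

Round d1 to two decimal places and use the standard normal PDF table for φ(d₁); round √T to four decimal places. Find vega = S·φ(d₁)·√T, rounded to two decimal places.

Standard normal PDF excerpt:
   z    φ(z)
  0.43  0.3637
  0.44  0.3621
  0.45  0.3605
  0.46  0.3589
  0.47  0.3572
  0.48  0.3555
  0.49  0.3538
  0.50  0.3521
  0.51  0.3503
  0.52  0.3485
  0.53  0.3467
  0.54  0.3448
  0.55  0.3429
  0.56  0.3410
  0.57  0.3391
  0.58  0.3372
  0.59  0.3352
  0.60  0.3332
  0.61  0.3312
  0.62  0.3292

132.11

σ√T = 0.15·√0.75 = 0.1299
d₁ = [ln(440/420) + (0.018 + 0.15²/2)·0.75] / 0.1299 = [0.0465 + 0.0219] / 0.1299 = 0.5270 ⇒ 0.53
√T = √0.75 = 0.8660
φ(d₁) = φ(0.53) = 0.3467
vega = S·φ(d₁)·√T = 440·0.3467·0.8660 = 132.1066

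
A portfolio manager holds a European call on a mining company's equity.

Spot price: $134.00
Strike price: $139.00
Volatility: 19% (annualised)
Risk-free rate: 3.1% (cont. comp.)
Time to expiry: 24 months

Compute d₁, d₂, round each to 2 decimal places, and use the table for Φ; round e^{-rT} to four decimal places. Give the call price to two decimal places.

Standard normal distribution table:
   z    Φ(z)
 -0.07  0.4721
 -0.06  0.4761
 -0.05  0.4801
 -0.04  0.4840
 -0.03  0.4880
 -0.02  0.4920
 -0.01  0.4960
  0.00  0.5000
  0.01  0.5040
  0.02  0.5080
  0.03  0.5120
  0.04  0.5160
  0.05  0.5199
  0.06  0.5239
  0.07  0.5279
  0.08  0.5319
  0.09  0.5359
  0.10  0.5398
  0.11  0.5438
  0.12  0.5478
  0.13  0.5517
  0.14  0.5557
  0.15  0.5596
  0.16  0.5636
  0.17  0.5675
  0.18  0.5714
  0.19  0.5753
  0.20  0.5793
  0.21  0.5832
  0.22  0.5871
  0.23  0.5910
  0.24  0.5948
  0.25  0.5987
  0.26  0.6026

$15.96

σ√T = 0.19·√2 = 0.2687
d₁ = [ln(134/139) + (0.031 + 0.19²/2)·2] / 0.2687 = [-0.0366 + 0.0981] / 0.2687 = 0.2288 which rounds to 0.23
d₂ = d₁ − σ√T = 0.2288 − 0.2687 = -0.0399 which rounds to -0.04
exp(−rT) = exp(−0.031·2) = 0.9399
N(d₁) = N(0.23) = 0.5910;  N(d₂) = N(-0.04) = 0.4840
C = 134·0.5910 − 139·0.9399·0.4840 = 79.1940 − 63.2327 = 15.9613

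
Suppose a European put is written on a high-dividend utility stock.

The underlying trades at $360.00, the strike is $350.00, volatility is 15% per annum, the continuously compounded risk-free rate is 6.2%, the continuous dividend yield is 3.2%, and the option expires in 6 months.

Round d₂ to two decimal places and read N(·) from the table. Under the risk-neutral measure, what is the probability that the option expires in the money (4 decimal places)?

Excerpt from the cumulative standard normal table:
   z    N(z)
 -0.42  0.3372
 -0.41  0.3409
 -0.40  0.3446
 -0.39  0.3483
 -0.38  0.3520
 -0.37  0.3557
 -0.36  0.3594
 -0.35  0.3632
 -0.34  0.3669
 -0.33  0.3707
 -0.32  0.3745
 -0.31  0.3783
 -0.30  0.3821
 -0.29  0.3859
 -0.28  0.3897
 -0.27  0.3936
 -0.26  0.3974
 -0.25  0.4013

0.3632

σ√T = 0.15 × 0.7071 = 0.1061
d₁ = [ln(360/350) + (0.062 − 0.032 + 0.15²/2)·0.5] / 0.1061 = [0.0282 + 0.0206] / 0.1061 = 0.4601 which rounds to 0.46
d₂ = d₁ − σ√T = 0.4601 − 0.1061 = 0.3540 which rounds to 0.35
Risk-neutral Pr[S_T < K] = N(−d₂) = N(-0.35) = 0.3632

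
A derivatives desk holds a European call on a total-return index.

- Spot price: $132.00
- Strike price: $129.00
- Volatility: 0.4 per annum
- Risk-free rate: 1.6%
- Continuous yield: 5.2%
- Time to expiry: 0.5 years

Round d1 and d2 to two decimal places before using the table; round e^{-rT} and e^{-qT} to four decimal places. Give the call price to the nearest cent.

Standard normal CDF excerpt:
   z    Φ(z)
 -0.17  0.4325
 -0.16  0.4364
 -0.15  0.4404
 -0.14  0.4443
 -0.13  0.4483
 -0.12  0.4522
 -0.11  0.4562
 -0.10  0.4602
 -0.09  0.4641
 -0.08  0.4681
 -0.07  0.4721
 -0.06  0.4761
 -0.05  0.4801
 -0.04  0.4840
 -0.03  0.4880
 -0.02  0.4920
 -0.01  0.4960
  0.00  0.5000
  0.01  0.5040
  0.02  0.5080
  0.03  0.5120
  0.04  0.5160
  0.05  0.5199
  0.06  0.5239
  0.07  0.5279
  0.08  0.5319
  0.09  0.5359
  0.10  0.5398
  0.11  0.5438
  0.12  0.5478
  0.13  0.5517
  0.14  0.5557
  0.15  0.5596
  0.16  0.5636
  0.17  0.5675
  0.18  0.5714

$14.62

σ√T = 0.4 × 0.7071 = 0.2828
ln(S/K) + (r − q + σ²/2)T = ln(132/129) + (0.016 − 0.052 + 0.4²/2)·0.5 = 0.0230 + 0.0220 = 0.0450
d₁ = 0.0450 / 0.2828 = 0.1591 which rounds to 0.16
d₂ = d₁ − σ√T = 0.1591 − 0.2828 = -0.1238 which rounds to -0.12
e^(−qT) = e^(−0.052·0.5) = 0.9743;  e^(−rT) = e^(−0.016·0.5) = 0.9920
N(d₁) = N(0.16) = 0.5636;  N(d₂) = N(-0.12) = 0.4522
C = 132·0.9743·0.5636 − 129·0.9920·0.4522 = 72.4832 − 57.8671 = 14.6161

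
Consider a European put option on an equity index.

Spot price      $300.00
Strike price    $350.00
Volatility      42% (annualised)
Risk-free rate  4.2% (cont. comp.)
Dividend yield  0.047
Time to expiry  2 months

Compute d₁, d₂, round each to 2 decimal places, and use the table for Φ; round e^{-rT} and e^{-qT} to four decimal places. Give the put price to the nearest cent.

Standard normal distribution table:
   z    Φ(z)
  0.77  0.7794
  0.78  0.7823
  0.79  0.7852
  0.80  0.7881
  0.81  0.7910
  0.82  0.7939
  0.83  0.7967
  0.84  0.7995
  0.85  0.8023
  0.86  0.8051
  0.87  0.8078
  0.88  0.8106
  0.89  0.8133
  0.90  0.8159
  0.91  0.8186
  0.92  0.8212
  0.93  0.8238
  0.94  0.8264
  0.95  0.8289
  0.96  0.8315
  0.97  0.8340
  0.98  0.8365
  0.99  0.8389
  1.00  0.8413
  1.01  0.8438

$55.25

σ√T = 0.42 × 0.4082 = 0.1715
d₁ = [ln(300/350) + (0.042 − 0.047 + ½·0.42²)·0.1667] / (σ√T) = (-0.1542 + 0.0139) / 0.1715 = -0.8182 → -0.82
d₂ = -0.8182 − 0.1715 = -0.9896 → -0.99
e^(−qT) = e^(−0.047·0.1667) = 0.9922;  e^(−rT) = e^(−0.042·0.1667) = 0.9930
N(−d₂) = N(0.99) = 0.8389;  N(−d₁) = N(0.82) = 0.7939
P = 350·0.9930·0.8389 − 300·0.9922·0.7939 = 291.5597 − 236.3123 = 55.2474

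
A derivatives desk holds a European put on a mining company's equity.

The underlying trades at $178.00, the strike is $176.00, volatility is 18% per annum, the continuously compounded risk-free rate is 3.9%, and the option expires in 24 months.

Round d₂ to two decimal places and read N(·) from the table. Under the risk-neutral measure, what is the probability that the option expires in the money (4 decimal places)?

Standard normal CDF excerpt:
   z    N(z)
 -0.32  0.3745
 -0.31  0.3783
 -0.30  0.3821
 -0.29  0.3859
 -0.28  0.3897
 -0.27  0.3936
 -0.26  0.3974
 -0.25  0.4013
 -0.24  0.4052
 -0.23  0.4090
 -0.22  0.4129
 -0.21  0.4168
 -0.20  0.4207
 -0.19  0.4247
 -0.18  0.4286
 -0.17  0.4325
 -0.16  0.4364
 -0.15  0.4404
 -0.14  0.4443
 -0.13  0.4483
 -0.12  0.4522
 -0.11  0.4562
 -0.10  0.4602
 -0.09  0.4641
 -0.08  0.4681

0.4129

σ√T = 0.18 × 1.4142 = 0.2546
d₁ = [ln(178/176) + (0.039 + 0.18²/2)·2] / 0.2546 = [0.0113 + 0.1104] / 0.2546 = 0.4781 ⇒ 0.48
d₂ = d₁ − σ√T = 0.4781 − 0.2546 = 0.2235 ⇒ 0.22
Risk-neutral Pr[S_T < K] = N(−d₂) = N(-0.22) = 0.4129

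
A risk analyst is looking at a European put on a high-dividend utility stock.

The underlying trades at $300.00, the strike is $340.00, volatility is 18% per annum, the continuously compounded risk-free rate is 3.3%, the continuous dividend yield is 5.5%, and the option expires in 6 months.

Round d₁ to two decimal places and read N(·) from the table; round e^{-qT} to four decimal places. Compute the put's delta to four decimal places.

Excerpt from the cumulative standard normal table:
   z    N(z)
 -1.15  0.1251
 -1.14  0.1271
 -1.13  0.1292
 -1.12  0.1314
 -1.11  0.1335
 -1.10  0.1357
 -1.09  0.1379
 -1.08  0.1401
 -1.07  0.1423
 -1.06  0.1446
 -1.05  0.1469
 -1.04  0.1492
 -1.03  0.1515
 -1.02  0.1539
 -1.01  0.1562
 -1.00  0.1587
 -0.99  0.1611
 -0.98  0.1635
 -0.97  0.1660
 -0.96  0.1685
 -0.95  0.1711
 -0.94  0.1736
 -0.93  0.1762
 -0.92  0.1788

-0.8209

T = 0.5;  σ√T = 0.1273
d₁ = [ln(300/340) + (0.033 − 0.055 + 0.18²/2)·0.5] / 0.1273 = [-0.1252 − 0.0029] / 0.1273 = -1.0062 ≈ -1.01
N(d₁) = N(-1.01) = 0.1562
Δ_put = exp(−qT)·(N(d₁) − 1) = 0.9729·(0.1562 − 1) = -0.8209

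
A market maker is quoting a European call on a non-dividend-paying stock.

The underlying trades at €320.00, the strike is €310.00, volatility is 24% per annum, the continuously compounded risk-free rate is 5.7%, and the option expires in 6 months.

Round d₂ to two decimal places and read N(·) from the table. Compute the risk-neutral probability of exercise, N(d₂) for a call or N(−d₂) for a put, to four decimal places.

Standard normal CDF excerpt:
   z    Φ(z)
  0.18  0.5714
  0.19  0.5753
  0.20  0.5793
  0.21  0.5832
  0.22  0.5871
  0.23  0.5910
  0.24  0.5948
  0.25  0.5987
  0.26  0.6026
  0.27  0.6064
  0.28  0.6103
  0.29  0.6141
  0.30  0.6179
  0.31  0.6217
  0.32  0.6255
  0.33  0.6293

0.6064

σ√T = 0.24 × 0.7071 = 0.1697
d₁ = [ln(320/310) + (0.057 + 0.24²/2)·0.5] / 0.1697 = [0.0317 + 0.0429] / 0.1697 = 0.4399 ≈ 0.44
d₂ = d₁ − σ√T = 0.4399 − 0.1697 = 0.2702 ≈ 0.27
Risk-neutral Pr[S_T > K] = N(d₂) = N(0.27) = 0.6064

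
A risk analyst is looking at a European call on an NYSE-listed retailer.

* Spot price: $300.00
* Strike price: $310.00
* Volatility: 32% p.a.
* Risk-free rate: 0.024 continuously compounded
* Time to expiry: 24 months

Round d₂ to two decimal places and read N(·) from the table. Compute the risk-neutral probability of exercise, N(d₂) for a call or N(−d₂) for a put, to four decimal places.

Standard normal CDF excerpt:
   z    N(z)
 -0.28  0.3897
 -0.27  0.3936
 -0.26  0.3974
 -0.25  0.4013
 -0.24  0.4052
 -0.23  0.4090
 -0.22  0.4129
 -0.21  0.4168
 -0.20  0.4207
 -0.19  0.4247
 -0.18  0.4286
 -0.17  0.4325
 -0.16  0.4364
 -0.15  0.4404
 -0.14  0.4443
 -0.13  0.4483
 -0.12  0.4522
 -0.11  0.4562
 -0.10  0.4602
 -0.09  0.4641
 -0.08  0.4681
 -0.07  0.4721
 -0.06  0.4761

σ√T = 0.32·√2 = 0.4525
d₁ = [ln(300/310) + (0.024 + 0.32²/2)·2] / 0.4525 = [-0.0328 + 0.1504] / 0.4525 = 0.2599 ≈ 0.26
d₂ = d₁ − σ√T = 0.2599 − 0.4525 = -0.1927 ≈ -0.19
Pr(exercise) under Q = N(d₂) = 0.4247

0.4247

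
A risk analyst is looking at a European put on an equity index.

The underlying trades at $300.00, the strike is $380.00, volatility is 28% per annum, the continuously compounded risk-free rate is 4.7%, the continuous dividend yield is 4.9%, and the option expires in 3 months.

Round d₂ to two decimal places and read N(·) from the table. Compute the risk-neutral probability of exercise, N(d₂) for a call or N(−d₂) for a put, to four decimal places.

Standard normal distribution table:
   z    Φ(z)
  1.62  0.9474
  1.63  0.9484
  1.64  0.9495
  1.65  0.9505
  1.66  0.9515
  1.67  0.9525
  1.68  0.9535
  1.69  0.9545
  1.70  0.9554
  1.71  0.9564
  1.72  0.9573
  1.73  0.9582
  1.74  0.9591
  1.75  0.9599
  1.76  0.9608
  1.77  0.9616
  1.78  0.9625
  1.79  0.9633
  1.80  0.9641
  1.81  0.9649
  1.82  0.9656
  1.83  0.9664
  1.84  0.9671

0.9608

T = 0.25;  σ√T = 0.1400
ln(S/K) + (r − q + σ²/2)T = ln(300/380) + (0.047 − 0.049 + 0.28²/2)·0.25 = -0.2364 + 0.0093 = -0.2271
d₁ = -0.2271 / 0.1400 = -1.6221 → -1.62
d₂ = d₁ − σ√T = -1.6221 − 0.1400 = -1.7621 → -1.76
Risk-neutral Pr[S_T < K] = N(−d₂) = N(1.76) = 0.9608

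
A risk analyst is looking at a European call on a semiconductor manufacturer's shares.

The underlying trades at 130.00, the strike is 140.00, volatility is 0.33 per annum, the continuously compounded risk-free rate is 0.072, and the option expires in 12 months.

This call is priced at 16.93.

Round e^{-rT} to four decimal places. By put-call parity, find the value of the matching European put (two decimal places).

exp(−rT) = exp(−0.072·1) = 0.9305
Put-call parity: C − P = S − K·e^(−rT) = 130 − 140·0.9305 = 130 − 130.2700 = -0.2700
P = C − (C − P) = 16.93 − (-0.2700) = 17.2000

17.20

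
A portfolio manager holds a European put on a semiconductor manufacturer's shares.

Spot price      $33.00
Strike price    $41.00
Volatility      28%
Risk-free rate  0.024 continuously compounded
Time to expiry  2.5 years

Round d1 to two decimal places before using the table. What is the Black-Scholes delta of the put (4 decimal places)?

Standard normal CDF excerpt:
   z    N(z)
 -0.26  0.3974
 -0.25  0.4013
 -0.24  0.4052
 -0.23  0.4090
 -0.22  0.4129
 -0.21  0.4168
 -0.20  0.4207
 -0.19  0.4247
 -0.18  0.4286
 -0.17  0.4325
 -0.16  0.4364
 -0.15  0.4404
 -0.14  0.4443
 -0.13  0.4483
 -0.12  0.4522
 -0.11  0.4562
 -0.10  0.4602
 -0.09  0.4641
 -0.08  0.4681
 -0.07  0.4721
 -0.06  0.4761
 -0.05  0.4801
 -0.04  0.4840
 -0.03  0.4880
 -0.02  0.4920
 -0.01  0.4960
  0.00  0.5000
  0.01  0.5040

T = 2.5;  σ√T = 0.4427
d₁ = [ln(33/41) + (0.024 + 0.28²/2)·2.5] / 0.4427 = [-0.2171 + 0.1580] / 0.4427 = -0.1334 → -0.13
N(d₁) = N(-0.13) = 0.4483
Δ_put = N(d₁) − 1 = 0.4483 − 1 = -0.5517

-0.5517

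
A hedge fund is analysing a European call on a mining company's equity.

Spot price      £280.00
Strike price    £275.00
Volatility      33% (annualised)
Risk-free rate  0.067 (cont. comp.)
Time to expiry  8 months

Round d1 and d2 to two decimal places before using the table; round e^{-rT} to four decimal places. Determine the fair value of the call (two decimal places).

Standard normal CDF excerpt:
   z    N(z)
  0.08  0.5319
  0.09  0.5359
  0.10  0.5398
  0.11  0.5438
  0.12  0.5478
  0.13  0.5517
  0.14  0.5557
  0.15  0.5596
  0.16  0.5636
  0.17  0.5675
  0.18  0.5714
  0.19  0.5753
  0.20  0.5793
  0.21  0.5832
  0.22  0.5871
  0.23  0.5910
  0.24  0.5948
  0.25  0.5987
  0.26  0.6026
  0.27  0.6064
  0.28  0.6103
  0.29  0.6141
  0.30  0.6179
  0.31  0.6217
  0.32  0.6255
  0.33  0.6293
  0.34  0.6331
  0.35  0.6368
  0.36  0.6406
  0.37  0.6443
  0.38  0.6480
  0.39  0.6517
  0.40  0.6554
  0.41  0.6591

T = 0.6667;  σ√T = 0.2694
d₁ = [ln(280/275) + (0.067 + 0.33²/2)·0.6667] / 0.2694 = [0.0180 + 0.0810] / 0.2694 = 0.3674 → 0.37
d₂ = d₁ − σ√T = 0.3674 − 0.2694 = 0.0979 → 0.10
exp(−rT) = exp(−0.067·0.6667) = 0.9563
N(d₁) = N(0.37) = 0.6443;  N(d₂) = N(0.10) = 0.5398
C = 280·0.6443 − 275·0.9563·0.5398 = 180.4040 − 141.9580 = 38.4460

£38.45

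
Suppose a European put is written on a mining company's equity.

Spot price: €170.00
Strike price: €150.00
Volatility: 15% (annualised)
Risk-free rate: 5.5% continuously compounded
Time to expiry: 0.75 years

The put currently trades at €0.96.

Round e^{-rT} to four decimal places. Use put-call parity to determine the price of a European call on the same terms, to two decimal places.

€27.02

exp(−rT) = exp(−0.055·0.75) = 0.9596
Put-call parity: C − P = S − K·e^(−rT) = 170 − 150·0.9596 = 170 − 143.9400 = 26.0600
C = P + (C − P) = 0.96 + (26.0600) = 27.0200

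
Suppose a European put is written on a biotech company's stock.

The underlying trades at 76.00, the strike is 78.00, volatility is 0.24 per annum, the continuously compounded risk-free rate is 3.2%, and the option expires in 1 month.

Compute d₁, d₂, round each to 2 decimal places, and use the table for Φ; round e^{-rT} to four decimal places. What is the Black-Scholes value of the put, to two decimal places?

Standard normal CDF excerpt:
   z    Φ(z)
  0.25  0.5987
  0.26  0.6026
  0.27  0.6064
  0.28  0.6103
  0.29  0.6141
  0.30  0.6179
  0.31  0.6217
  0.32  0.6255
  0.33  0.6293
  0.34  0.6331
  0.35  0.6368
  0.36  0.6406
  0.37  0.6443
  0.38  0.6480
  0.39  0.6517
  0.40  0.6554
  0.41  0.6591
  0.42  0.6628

3.16

σ√T = 0.24 × 0.2887 = 0.0693
d₁ = [ln(76/78) + (0.032 + 0.24²/2)·0.08333] / 0.0693 = [-0.0260 + 0.0051] / 0.0693 = -0.3018 ⇒ -0.30
d₂ = d₁ − σ√T = -0.3018 − 0.0693 = -0.3711 ⇒ -0.37
exp(−rT) = exp(−0.032·0.08333) = 0.9973
P = 78·0.9973·N(0.37) − 76·N(0.30) = 78·0.9973·0.6443 − 76·0.6179 = 50.1197 − 46.9604 = 3.1593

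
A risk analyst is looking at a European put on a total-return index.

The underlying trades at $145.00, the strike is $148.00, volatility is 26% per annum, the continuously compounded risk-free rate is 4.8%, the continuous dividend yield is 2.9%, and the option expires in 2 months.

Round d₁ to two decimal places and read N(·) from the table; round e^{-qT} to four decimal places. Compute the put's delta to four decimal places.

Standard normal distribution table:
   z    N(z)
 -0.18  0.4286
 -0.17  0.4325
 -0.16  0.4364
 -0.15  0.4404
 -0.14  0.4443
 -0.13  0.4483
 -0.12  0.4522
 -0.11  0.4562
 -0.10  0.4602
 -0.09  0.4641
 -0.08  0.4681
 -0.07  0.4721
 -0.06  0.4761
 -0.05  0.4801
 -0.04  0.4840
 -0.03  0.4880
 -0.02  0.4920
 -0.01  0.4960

σ√T = 0.26 × 0.4082 = 0.1061
ln(S/K) + (r − q + σ²/2)T = ln(145/148) + (0.048 − 0.029 + 0.26²/2)·0.1667 = -0.0205 + 0.0088 = -0.0117
d₁ = -0.0117 / 0.1061 = -0.1100 ⇒ -0.11
N(d₁) = N(-0.11) = 0.4562
Δ_put = exp(−qT)·(N(d₁) − 1) = 0.9952·(0.4562 − 1) = -0.5412

-0.5412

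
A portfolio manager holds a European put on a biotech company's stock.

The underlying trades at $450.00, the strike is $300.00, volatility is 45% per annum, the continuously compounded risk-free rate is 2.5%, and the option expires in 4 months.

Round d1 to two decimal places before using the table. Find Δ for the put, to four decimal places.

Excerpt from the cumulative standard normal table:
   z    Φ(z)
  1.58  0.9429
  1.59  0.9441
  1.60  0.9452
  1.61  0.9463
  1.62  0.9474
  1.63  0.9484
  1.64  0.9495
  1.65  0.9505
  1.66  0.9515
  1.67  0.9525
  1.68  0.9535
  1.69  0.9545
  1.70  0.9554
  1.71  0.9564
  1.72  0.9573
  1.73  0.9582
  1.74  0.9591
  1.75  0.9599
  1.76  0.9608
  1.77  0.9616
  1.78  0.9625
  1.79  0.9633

T = 0.3333;  σ√T = 0.2598
ln(S/K) + (r + σ²/2)T = ln(450/300) + (0.025 + 0.45²/2)·0.3333 = 0.4055 + 0.0421 = 0.4475
d₁ = 0.4475 / 0.2598 = 1.7226 which rounds to 1.72
N(d₁) = N(1.72) = 0.9573
Δ_put = N(d₁) − 1 = 0.9573 − 1 = -0.0427

-0.0427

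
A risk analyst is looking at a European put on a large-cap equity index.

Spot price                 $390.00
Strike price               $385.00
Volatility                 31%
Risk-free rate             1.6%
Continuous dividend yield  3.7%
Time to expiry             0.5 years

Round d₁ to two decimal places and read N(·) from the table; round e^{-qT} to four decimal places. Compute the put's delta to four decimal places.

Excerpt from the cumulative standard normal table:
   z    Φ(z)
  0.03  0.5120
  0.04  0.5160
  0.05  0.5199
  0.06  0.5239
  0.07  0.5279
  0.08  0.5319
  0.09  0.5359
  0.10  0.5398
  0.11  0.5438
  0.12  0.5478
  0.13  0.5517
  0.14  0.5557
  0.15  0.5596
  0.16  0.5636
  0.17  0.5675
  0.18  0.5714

σ√T = 0.31 × 0.7071 = 0.2192
ln(S/K) + (r − q + σ²/2)T = ln(390/385) + (0.016 − 0.037 + 0.31²/2)·0.5 = 0.0129 + 0.0135 = 0.0264
d₁ = 0.0264 / 0.2192 = 0.1206 ⇒ 0.12
N(d₁) = N(0.12) = 0.5478
Δ_put = e^(−qT)·(N(d₁) − 1) = 0.9817·(0.5478 − 1) = -0.4439

-0.4439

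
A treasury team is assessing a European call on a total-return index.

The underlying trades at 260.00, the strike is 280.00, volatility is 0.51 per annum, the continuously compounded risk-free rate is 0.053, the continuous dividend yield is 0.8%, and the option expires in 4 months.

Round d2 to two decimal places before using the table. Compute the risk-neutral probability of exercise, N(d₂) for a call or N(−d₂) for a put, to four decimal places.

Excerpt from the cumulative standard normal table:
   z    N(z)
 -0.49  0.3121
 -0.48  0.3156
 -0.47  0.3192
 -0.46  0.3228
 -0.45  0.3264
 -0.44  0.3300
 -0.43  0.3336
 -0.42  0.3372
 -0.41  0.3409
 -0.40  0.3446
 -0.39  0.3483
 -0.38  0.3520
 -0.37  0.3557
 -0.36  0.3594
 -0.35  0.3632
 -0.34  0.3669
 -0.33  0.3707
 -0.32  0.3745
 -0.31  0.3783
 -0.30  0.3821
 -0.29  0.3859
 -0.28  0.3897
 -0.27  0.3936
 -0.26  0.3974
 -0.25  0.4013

T = 0.3333;  σ√T = 0.2944
d₁ = [ln(260/280) + (0.053 − 0.008 + 0.51²/2)·0.3333] / 0.2944 = [-0.0741 + 0.0583] / 0.2944 = -0.0535 which rounds to -0.05
d₂ = d₁ − σ√T = -0.0535 − 0.2944 = -0.3480 which rounds to -0.35
Risk-neutral Pr[S_T > K] = N(d₂) = N(-0.35) = 0.3632

0.3632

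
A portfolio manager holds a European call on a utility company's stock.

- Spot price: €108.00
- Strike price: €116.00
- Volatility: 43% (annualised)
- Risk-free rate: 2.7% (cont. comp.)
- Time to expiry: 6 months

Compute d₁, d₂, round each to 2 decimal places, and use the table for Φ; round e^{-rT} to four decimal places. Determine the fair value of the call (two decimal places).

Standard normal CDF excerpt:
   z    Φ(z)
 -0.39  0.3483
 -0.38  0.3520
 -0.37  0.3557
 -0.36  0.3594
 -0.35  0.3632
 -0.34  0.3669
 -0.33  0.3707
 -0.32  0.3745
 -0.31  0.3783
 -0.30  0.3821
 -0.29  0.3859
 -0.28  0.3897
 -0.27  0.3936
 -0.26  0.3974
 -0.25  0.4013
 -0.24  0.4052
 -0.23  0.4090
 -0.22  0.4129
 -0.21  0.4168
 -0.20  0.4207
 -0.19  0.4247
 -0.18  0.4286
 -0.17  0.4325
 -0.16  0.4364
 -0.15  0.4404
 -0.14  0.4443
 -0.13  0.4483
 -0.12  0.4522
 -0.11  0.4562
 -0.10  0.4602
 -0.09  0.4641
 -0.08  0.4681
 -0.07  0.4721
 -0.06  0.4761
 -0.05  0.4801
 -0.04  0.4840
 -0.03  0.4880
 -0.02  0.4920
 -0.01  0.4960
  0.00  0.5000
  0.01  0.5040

€10.28

T = 0.5;  σ√T = 0.3041
d₁ = [ln(108/116) + (0.027 + 0.43²/2)·0.5] / 0.3041 = [-0.0715 + 0.0597] / 0.3041 = -0.0386 ⇒ -0.04
d₂ = d₁ − σ√T = -0.0386 − 0.3041 = -0.3426 ⇒ -0.34
exp(−rT) = exp(−0.027·0.5) = 0.9866
N(d₁) = N(-0.04) = 0.4840;  N(d₂) = N(-0.34) = 0.3669
C = 108·0.4840 − 116·0.9866·0.3669 = 52.2720 − 41.9901 = 10.2819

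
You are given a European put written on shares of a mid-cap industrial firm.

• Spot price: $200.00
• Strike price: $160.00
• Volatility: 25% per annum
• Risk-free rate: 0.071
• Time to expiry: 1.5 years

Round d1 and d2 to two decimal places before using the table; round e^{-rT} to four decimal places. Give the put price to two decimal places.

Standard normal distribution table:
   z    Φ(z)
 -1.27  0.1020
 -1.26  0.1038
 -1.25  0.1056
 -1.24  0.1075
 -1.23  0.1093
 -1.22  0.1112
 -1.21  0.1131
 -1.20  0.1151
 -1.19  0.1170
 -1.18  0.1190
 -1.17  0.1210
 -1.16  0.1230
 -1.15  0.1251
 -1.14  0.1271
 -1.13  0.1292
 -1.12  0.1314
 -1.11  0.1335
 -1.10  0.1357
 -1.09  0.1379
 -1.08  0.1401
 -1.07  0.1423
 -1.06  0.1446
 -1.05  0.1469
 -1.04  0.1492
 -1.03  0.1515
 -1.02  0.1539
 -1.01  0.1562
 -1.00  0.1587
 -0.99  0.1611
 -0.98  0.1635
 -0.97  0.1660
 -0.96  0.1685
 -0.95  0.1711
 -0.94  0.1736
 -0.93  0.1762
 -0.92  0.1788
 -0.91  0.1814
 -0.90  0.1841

σ√T = 0.25·√1.5 = 0.3062
d₁ = [ln(200/160) + (0.071 + 0.25²/2)·1.5] / 0.3062 = [0.2231 + 0.1534] / 0.3062 = 1.2297 which rounds to 1.23
d₂ = d₁ − σ√T = 1.2297 − 0.3062 = 0.9235 which rounds to 0.92
exp(−rT) = exp(−0.071·1.5) = 0.8990
P = 160·0.8990·N(-0.92) − 200·N(-1.23) = 160·0.8990·0.1788 − 200·0.1093 = 25.7186 − 21.8600 = 3.8586

$3.86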